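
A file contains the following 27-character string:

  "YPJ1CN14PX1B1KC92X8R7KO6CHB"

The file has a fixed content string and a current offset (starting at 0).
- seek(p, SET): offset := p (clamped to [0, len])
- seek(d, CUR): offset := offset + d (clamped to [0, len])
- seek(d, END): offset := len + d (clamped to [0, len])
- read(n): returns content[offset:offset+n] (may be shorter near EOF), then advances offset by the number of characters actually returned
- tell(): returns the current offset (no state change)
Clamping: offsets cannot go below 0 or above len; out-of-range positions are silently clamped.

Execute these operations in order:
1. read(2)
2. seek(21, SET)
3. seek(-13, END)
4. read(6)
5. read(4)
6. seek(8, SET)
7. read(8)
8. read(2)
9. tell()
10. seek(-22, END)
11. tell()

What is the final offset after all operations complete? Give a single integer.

After 1 (read(2)): returned 'YP', offset=2
After 2 (seek(21, SET)): offset=21
After 3 (seek(-13, END)): offset=14
After 4 (read(6)): returned 'C92X8R', offset=20
After 5 (read(4)): returned '7KO6', offset=24
After 6 (seek(8, SET)): offset=8
After 7 (read(8)): returned 'PX1B1KC9', offset=16
After 8 (read(2)): returned '2X', offset=18
After 9 (tell()): offset=18
After 10 (seek(-22, END)): offset=5
After 11 (tell()): offset=5

Answer: 5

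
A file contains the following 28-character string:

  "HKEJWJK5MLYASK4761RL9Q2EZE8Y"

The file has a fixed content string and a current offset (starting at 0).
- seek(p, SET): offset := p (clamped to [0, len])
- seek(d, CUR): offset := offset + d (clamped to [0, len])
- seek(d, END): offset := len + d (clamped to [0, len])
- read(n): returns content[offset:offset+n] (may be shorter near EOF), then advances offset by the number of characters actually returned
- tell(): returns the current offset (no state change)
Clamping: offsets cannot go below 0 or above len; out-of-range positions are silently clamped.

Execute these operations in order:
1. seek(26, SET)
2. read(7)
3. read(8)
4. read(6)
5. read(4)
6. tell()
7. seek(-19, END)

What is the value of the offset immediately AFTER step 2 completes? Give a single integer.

After 1 (seek(26, SET)): offset=26
After 2 (read(7)): returned '8Y', offset=28

Answer: 28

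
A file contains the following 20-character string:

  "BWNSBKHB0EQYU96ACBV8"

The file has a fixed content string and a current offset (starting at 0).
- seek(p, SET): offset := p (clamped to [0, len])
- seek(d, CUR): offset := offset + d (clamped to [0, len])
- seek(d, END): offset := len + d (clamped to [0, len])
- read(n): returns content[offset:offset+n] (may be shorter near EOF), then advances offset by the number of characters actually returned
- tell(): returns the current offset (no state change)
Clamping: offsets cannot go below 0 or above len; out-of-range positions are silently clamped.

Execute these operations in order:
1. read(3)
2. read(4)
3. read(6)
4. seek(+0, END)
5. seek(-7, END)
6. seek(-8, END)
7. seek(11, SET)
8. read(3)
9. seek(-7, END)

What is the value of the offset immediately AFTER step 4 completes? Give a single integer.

After 1 (read(3)): returned 'BWN', offset=3
After 2 (read(4)): returned 'SBKH', offset=7
After 3 (read(6)): returned 'B0EQYU', offset=13
After 4 (seek(+0, END)): offset=20

Answer: 20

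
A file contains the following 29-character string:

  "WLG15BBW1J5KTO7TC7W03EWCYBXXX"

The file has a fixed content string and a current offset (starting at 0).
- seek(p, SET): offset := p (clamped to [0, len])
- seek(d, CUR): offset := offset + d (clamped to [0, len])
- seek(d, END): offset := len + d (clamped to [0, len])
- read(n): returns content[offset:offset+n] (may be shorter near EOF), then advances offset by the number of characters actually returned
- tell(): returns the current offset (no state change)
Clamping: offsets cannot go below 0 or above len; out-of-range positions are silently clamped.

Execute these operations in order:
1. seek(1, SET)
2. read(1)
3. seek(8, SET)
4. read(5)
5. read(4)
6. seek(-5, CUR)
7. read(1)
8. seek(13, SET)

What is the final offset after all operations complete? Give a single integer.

Answer: 13

Derivation:
After 1 (seek(1, SET)): offset=1
After 2 (read(1)): returned 'L', offset=2
After 3 (seek(8, SET)): offset=8
After 4 (read(5)): returned '1J5KT', offset=13
After 5 (read(4)): returned 'O7TC', offset=17
After 6 (seek(-5, CUR)): offset=12
After 7 (read(1)): returned 'T', offset=13
After 8 (seek(13, SET)): offset=13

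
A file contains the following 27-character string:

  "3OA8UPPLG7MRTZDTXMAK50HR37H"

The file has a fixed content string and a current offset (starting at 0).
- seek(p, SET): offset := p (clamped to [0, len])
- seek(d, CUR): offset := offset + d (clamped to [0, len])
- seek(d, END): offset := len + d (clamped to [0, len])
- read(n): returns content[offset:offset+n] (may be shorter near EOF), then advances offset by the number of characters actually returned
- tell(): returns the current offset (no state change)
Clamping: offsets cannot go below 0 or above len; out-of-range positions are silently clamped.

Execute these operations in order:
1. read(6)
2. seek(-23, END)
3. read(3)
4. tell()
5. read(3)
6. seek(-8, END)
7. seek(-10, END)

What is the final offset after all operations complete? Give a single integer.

After 1 (read(6)): returned '3OA8UP', offset=6
After 2 (seek(-23, END)): offset=4
After 3 (read(3)): returned 'UPP', offset=7
After 4 (tell()): offset=7
After 5 (read(3)): returned 'LG7', offset=10
After 6 (seek(-8, END)): offset=19
After 7 (seek(-10, END)): offset=17

Answer: 17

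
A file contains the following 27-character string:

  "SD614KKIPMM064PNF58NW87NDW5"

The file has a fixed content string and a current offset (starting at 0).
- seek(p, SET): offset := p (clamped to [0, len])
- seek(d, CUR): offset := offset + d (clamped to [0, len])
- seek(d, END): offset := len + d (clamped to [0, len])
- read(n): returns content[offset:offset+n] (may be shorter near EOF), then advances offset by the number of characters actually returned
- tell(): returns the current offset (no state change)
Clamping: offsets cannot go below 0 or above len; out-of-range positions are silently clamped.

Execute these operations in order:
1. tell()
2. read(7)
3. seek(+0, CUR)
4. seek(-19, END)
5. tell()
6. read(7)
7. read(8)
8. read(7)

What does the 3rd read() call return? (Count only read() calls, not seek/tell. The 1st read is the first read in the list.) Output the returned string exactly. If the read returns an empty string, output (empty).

After 1 (tell()): offset=0
After 2 (read(7)): returned 'SD614KK', offset=7
After 3 (seek(+0, CUR)): offset=7
After 4 (seek(-19, END)): offset=8
After 5 (tell()): offset=8
After 6 (read(7)): returned 'PMM064P', offset=15
After 7 (read(8)): returned 'NF58NW87', offset=23
After 8 (read(7)): returned 'NDW5', offset=27

Answer: NF58NW87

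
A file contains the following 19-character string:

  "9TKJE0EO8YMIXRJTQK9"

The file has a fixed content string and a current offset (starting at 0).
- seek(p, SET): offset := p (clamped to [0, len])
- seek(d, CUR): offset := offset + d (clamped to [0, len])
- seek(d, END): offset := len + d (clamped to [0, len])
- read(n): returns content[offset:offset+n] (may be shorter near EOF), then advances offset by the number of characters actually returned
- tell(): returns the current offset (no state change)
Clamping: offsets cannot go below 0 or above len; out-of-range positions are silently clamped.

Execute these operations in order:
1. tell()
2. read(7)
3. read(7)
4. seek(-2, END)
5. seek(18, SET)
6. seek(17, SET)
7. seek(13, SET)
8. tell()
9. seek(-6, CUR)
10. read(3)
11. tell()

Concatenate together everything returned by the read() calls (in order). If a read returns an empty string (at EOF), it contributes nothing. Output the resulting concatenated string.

After 1 (tell()): offset=0
After 2 (read(7)): returned '9TKJE0E', offset=7
After 3 (read(7)): returned 'O8YMIXR', offset=14
After 4 (seek(-2, END)): offset=17
After 5 (seek(18, SET)): offset=18
After 6 (seek(17, SET)): offset=17
After 7 (seek(13, SET)): offset=13
After 8 (tell()): offset=13
After 9 (seek(-6, CUR)): offset=7
After 10 (read(3)): returned 'O8Y', offset=10
After 11 (tell()): offset=10

Answer: 9TKJE0EO8YMIXRO8Y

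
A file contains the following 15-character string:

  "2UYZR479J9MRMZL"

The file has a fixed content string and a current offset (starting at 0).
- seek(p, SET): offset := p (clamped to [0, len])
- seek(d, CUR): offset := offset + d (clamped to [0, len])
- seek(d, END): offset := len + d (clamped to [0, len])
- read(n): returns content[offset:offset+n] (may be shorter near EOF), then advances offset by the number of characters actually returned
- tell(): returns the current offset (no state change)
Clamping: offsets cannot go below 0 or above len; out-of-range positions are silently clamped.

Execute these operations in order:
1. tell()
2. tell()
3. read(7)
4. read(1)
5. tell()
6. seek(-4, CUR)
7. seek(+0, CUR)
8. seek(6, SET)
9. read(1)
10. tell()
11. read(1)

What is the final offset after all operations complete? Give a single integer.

After 1 (tell()): offset=0
After 2 (tell()): offset=0
After 3 (read(7)): returned '2UYZR47', offset=7
After 4 (read(1)): returned '9', offset=8
After 5 (tell()): offset=8
After 6 (seek(-4, CUR)): offset=4
After 7 (seek(+0, CUR)): offset=4
After 8 (seek(6, SET)): offset=6
After 9 (read(1)): returned '7', offset=7
After 10 (tell()): offset=7
After 11 (read(1)): returned '9', offset=8

Answer: 8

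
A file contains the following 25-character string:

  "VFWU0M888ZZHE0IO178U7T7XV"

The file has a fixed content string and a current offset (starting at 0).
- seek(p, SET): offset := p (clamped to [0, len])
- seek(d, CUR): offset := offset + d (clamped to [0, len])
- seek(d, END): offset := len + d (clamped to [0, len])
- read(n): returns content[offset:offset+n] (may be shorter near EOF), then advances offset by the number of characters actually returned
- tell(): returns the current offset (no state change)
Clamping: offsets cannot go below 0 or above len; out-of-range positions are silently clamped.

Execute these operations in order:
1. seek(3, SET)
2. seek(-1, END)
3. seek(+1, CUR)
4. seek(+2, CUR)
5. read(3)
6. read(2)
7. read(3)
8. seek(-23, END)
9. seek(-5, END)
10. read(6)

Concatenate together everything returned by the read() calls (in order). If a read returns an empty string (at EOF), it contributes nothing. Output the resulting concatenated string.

After 1 (seek(3, SET)): offset=3
After 2 (seek(-1, END)): offset=24
After 3 (seek(+1, CUR)): offset=25
After 4 (seek(+2, CUR)): offset=25
After 5 (read(3)): returned '', offset=25
After 6 (read(2)): returned '', offset=25
After 7 (read(3)): returned '', offset=25
After 8 (seek(-23, END)): offset=2
After 9 (seek(-5, END)): offset=20
After 10 (read(6)): returned '7T7XV', offset=25

Answer: 7T7XV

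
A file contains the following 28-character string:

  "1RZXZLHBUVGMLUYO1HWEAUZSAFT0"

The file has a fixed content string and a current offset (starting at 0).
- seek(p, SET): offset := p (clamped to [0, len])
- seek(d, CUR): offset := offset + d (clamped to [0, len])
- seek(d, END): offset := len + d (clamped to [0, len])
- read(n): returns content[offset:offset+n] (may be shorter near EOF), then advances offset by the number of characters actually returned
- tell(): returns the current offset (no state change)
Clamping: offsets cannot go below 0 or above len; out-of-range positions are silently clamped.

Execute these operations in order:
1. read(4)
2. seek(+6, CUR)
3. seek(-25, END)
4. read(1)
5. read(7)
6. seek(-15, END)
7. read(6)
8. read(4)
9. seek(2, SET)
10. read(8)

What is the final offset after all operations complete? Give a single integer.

After 1 (read(4)): returned '1RZX', offset=4
After 2 (seek(+6, CUR)): offset=10
After 3 (seek(-25, END)): offset=3
After 4 (read(1)): returned 'X', offset=4
After 5 (read(7)): returned 'ZLHBUVG', offset=11
After 6 (seek(-15, END)): offset=13
After 7 (read(6)): returned 'UYO1HW', offset=19
After 8 (read(4)): returned 'EAUZ', offset=23
After 9 (seek(2, SET)): offset=2
After 10 (read(8)): returned 'ZXZLHBUV', offset=10

Answer: 10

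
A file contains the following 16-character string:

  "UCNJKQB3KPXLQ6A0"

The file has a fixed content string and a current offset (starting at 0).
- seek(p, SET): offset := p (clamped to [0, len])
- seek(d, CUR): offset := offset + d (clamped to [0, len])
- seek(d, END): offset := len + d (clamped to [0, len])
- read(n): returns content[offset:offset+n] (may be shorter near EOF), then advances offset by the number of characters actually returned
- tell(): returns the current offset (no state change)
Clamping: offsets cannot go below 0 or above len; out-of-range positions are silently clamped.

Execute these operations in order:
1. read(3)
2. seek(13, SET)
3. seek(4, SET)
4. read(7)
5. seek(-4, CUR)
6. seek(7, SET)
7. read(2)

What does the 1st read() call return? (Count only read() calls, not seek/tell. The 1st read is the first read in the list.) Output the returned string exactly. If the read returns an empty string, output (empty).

After 1 (read(3)): returned 'UCN', offset=3
After 2 (seek(13, SET)): offset=13
After 3 (seek(4, SET)): offset=4
After 4 (read(7)): returned 'KQB3KPX', offset=11
After 5 (seek(-4, CUR)): offset=7
After 6 (seek(7, SET)): offset=7
After 7 (read(2)): returned '3K', offset=9

Answer: UCN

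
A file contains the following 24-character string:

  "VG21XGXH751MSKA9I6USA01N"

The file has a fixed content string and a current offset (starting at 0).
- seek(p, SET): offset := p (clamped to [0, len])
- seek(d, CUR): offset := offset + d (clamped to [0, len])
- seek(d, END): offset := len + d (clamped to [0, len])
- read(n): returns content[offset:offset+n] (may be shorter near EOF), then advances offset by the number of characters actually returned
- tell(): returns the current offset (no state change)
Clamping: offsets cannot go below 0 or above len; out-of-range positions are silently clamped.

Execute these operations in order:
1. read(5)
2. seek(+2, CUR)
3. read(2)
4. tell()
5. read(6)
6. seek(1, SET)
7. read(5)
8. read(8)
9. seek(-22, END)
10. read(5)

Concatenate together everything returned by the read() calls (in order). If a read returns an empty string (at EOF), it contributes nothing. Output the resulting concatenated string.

Answer: VG21XH751MSKAG21XGXH751MSK21XGX

Derivation:
After 1 (read(5)): returned 'VG21X', offset=5
After 2 (seek(+2, CUR)): offset=7
After 3 (read(2)): returned 'H7', offset=9
After 4 (tell()): offset=9
After 5 (read(6)): returned '51MSKA', offset=15
After 6 (seek(1, SET)): offset=1
After 7 (read(5)): returned 'G21XG', offset=6
After 8 (read(8)): returned 'XH751MSK', offset=14
After 9 (seek(-22, END)): offset=2
After 10 (read(5)): returned '21XGX', offset=7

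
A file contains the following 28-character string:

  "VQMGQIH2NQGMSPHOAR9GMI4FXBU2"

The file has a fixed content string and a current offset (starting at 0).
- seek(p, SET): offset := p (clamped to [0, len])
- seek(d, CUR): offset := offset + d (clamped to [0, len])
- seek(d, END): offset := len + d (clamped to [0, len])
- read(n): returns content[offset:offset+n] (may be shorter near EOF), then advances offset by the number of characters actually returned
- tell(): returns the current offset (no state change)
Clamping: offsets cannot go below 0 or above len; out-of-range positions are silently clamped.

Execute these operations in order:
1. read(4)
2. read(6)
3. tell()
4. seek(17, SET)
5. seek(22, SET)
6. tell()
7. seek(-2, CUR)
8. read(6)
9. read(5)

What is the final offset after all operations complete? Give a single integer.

Answer: 28

Derivation:
After 1 (read(4)): returned 'VQMG', offset=4
After 2 (read(6)): returned 'QIH2NQ', offset=10
After 3 (tell()): offset=10
After 4 (seek(17, SET)): offset=17
After 5 (seek(22, SET)): offset=22
After 6 (tell()): offset=22
After 7 (seek(-2, CUR)): offset=20
After 8 (read(6)): returned 'MI4FXB', offset=26
After 9 (read(5)): returned 'U2', offset=28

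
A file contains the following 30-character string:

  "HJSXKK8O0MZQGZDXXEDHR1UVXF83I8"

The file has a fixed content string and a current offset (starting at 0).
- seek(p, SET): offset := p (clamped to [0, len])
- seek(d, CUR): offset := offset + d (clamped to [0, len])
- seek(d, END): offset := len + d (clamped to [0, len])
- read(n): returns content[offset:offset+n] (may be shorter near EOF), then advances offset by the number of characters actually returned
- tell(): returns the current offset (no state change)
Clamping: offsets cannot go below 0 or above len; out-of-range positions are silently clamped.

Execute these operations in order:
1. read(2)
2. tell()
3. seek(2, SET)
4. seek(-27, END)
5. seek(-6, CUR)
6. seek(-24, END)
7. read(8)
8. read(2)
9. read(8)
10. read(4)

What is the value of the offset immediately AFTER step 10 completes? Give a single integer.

After 1 (read(2)): returned 'HJ', offset=2
After 2 (tell()): offset=2
After 3 (seek(2, SET)): offset=2
After 4 (seek(-27, END)): offset=3
After 5 (seek(-6, CUR)): offset=0
After 6 (seek(-24, END)): offset=6
After 7 (read(8)): returned '8O0MZQGZ', offset=14
After 8 (read(2)): returned 'DX', offset=16
After 9 (read(8)): returned 'XEDHR1UV', offset=24
After 10 (read(4)): returned 'XF83', offset=28

Answer: 28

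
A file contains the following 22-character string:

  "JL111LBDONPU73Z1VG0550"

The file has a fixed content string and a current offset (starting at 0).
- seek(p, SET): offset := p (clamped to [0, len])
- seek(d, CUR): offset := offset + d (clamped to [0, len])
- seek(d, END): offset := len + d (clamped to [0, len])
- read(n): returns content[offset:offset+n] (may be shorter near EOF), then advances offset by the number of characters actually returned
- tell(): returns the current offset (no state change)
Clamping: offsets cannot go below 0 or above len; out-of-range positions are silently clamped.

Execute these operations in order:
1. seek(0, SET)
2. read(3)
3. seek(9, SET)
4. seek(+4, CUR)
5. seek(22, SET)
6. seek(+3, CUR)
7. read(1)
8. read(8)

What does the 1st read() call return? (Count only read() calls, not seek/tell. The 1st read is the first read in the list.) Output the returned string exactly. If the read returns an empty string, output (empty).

After 1 (seek(0, SET)): offset=0
After 2 (read(3)): returned 'JL1', offset=3
After 3 (seek(9, SET)): offset=9
After 4 (seek(+4, CUR)): offset=13
After 5 (seek(22, SET)): offset=22
After 6 (seek(+3, CUR)): offset=22
After 7 (read(1)): returned '', offset=22
After 8 (read(8)): returned '', offset=22

Answer: JL1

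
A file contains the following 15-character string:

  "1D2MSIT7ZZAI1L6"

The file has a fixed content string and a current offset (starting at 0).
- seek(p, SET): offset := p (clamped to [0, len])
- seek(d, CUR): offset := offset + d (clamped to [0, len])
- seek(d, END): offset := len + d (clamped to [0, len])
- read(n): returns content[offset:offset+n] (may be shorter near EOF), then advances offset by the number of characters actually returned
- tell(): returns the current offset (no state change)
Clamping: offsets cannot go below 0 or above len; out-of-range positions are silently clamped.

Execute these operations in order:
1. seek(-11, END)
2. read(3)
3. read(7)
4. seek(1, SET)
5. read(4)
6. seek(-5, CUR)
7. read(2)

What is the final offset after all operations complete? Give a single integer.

After 1 (seek(-11, END)): offset=4
After 2 (read(3)): returned 'SIT', offset=7
After 3 (read(7)): returned '7ZZAI1L', offset=14
After 4 (seek(1, SET)): offset=1
After 5 (read(4)): returned 'D2MS', offset=5
After 6 (seek(-5, CUR)): offset=0
After 7 (read(2)): returned '1D', offset=2

Answer: 2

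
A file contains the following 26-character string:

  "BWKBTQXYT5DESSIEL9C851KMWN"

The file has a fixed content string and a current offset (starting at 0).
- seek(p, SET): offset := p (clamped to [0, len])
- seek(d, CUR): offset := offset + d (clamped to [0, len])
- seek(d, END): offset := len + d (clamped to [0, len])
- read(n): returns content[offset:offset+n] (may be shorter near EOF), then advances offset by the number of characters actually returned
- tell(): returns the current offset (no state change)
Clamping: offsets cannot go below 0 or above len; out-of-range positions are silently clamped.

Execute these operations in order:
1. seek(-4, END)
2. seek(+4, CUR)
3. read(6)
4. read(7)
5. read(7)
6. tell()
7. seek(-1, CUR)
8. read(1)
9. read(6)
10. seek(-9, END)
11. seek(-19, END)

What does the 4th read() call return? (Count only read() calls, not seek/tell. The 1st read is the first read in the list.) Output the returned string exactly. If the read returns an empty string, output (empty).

After 1 (seek(-4, END)): offset=22
After 2 (seek(+4, CUR)): offset=26
After 3 (read(6)): returned '', offset=26
After 4 (read(7)): returned '', offset=26
After 5 (read(7)): returned '', offset=26
After 6 (tell()): offset=26
After 7 (seek(-1, CUR)): offset=25
After 8 (read(1)): returned 'N', offset=26
After 9 (read(6)): returned '', offset=26
After 10 (seek(-9, END)): offset=17
After 11 (seek(-19, END)): offset=7

Answer: N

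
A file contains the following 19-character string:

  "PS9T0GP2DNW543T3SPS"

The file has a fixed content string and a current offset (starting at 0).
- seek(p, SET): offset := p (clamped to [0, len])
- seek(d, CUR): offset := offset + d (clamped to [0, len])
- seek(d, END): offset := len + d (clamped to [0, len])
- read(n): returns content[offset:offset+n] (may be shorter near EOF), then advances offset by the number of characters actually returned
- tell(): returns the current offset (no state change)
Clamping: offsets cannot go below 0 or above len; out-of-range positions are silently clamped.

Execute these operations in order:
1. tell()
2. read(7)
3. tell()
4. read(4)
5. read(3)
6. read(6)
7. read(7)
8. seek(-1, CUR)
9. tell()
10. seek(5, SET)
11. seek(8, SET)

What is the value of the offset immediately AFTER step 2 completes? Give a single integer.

After 1 (tell()): offset=0
After 2 (read(7)): returned 'PS9T0GP', offset=7

Answer: 7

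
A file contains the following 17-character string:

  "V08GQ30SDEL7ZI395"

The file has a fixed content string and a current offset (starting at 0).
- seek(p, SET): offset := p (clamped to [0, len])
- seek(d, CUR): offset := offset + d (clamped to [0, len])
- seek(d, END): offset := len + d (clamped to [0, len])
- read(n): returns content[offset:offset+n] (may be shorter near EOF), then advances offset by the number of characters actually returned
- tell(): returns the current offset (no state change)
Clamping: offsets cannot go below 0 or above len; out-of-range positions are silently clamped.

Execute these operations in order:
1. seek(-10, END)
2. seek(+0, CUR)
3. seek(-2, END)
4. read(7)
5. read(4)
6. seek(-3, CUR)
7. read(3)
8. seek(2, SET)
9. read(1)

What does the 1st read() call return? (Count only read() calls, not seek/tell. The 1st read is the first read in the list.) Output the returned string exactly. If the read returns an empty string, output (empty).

Answer: 95

Derivation:
After 1 (seek(-10, END)): offset=7
After 2 (seek(+0, CUR)): offset=7
After 3 (seek(-2, END)): offset=15
After 4 (read(7)): returned '95', offset=17
After 5 (read(4)): returned '', offset=17
After 6 (seek(-3, CUR)): offset=14
After 7 (read(3)): returned '395', offset=17
After 8 (seek(2, SET)): offset=2
After 9 (read(1)): returned '8', offset=3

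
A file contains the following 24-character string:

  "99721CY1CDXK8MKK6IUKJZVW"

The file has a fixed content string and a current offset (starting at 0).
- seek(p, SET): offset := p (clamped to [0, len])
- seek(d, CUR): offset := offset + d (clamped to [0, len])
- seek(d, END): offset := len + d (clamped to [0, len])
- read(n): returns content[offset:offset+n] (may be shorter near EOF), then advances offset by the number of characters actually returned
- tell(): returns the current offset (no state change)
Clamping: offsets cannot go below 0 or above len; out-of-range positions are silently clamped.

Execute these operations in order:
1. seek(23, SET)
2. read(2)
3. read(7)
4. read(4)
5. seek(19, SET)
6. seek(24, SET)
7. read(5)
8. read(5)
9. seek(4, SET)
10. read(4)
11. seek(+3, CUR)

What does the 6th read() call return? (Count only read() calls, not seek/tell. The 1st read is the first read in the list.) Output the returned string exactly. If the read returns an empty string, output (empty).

After 1 (seek(23, SET)): offset=23
After 2 (read(2)): returned 'W', offset=24
After 3 (read(7)): returned '', offset=24
After 4 (read(4)): returned '', offset=24
After 5 (seek(19, SET)): offset=19
After 6 (seek(24, SET)): offset=24
After 7 (read(5)): returned '', offset=24
After 8 (read(5)): returned '', offset=24
After 9 (seek(4, SET)): offset=4
After 10 (read(4)): returned '1CY1', offset=8
After 11 (seek(+3, CUR)): offset=11

Answer: 1CY1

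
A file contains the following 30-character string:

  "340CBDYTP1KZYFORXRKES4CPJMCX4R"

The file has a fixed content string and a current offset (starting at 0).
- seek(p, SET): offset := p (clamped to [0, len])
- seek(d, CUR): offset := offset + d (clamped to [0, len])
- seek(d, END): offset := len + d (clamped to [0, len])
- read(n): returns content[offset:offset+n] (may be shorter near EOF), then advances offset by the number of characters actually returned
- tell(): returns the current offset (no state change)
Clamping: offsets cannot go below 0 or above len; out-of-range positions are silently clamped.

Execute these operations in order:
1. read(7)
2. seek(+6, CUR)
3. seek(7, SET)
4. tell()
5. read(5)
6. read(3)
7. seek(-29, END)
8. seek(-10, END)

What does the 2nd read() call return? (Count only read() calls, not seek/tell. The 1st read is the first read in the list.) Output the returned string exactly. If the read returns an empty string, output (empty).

Answer: TP1KZ

Derivation:
After 1 (read(7)): returned '340CBDY', offset=7
After 2 (seek(+6, CUR)): offset=13
After 3 (seek(7, SET)): offset=7
After 4 (tell()): offset=7
After 5 (read(5)): returned 'TP1KZ', offset=12
After 6 (read(3)): returned 'YFO', offset=15
After 7 (seek(-29, END)): offset=1
After 8 (seek(-10, END)): offset=20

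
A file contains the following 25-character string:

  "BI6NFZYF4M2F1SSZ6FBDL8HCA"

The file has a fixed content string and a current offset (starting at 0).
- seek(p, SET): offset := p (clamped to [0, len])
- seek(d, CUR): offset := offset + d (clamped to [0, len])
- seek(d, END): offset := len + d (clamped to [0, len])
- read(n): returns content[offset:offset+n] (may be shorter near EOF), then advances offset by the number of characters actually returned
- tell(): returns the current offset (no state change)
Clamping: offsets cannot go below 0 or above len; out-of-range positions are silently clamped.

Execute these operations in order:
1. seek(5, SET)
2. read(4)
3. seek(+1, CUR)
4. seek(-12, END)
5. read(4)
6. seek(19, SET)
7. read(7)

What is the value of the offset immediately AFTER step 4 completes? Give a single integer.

After 1 (seek(5, SET)): offset=5
After 2 (read(4)): returned 'ZYF4', offset=9
After 3 (seek(+1, CUR)): offset=10
After 4 (seek(-12, END)): offset=13

Answer: 13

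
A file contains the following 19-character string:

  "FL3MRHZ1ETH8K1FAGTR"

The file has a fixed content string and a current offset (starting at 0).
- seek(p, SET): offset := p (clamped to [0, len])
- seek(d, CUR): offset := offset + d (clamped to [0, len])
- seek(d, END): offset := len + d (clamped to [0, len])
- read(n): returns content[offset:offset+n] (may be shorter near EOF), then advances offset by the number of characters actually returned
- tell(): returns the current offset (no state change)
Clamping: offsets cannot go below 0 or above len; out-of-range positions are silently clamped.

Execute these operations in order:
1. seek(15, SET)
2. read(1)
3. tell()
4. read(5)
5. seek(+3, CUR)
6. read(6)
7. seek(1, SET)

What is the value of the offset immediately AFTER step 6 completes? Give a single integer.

After 1 (seek(15, SET)): offset=15
After 2 (read(1)): returned 'A', offset=16
After 3 (tell()): offset=16
After 4 (read(5)): returned 'GTR', offset=19
After 5 (seek(+3, CUR)): offset=19
After 6 (read(6)): returned '', offset=19

Answer: 19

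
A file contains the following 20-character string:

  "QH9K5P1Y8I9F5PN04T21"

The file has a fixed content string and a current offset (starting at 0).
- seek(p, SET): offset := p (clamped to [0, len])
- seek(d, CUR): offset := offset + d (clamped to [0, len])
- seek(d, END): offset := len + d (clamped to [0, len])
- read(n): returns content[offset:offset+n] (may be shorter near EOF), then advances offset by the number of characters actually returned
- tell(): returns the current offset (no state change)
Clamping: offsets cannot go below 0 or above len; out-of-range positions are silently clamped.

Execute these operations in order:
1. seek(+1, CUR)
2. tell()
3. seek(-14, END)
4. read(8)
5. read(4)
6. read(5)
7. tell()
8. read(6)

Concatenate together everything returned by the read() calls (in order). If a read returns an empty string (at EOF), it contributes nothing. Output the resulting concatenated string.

Answer: 1Y8I9F5PN04T21

Derivation:
After 1 (seek(+1, CUR)): offset=1
After 2 (tell()): offset=1
After 3 (seek(-14, END)): offset=6
After 4 (read(8)): returned '1Y8I9F5P', offset=14
After 5 (read(4)): returned 'N04T', offset=18
After 6 (read(5)): returned '21', offset=20
After 7 (tell()): offset=20
After 8 (read(6)): returned '', offset=20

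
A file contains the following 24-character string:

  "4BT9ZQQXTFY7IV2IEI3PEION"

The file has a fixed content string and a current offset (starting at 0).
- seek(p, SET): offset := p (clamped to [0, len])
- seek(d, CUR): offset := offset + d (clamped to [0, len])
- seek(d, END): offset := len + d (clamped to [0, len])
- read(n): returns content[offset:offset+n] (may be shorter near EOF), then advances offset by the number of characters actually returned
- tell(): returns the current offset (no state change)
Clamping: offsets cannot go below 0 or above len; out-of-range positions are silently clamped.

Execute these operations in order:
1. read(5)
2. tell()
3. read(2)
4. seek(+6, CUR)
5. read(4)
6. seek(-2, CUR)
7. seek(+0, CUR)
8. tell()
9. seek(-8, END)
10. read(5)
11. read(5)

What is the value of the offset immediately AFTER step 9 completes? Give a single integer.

After 1 (read(5)): returned '4BT9Z', offset=5
After 2 (tell()): offset=5
After 3 (read(2)): returned 'QQ', offset=7
After 4 (seek(+6, CUR)): offset=13
After 5 (read(4)): returned 'V2IE', offset=17
After 6 (seek(-2, CUR)): offset=15
After 7 (seek(+0, CUR)): offset=15
After 8 (tell()): offset=15
After 9 (seek(-8, END)): offset=16

Answer: 16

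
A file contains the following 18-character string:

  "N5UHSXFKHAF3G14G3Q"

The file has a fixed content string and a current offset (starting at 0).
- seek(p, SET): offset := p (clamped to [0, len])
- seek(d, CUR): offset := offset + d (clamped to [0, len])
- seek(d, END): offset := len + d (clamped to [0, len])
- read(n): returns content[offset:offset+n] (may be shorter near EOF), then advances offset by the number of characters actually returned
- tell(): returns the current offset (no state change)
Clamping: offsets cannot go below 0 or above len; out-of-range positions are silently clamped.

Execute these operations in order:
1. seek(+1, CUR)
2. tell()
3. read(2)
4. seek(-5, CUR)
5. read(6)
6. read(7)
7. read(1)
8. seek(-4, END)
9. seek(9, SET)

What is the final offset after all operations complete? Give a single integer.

Answer: 9

Derivation:
After 1 (seek(+1, CUR)): offset=1
After 2 (tell()): offset=1
After 3 (read(2)): returned '5U', offset=3
After 4 (seek(-5, CUR)): offset=0
After 5 (read(6)): returned 'N5UHSX', offset=6
After 6 (read(7)): returned 'FKHAF3G', offset=13
After 7 (read(1)): returned '1', offset=14
After 8 (seek(-4, END)): offset=14
After 9 (seek(9, SET)): offset=9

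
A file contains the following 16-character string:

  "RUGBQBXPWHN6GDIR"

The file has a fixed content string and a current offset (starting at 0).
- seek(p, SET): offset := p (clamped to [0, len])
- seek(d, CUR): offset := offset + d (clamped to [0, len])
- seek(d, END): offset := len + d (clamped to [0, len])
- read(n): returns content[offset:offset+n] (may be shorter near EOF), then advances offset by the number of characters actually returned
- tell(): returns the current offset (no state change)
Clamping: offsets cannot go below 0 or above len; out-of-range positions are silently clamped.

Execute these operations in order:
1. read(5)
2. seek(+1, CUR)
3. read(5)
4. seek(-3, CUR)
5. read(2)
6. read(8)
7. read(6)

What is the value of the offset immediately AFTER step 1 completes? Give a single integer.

Answer: 5

Derivation:
After 1 (read(5)): returned 'RUGBQ', offset=5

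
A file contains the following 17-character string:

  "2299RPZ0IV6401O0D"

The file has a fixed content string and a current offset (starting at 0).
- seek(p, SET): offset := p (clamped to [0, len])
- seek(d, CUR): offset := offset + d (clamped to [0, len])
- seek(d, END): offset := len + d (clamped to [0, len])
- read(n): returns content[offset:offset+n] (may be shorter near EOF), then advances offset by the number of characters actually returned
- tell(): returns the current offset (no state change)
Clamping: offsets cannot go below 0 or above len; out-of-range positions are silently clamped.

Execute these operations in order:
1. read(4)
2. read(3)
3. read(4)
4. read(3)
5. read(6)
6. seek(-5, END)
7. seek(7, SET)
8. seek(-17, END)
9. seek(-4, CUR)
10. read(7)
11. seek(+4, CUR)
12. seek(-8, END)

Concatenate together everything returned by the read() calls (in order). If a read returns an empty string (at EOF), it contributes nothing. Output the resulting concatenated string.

Answer: 2299RPZ0IV6401O0D2299RPZ

Derivation:
After 1 (read(4)): returned '2299', offset=4
After 2 (read(3)): returned 'RPZ', offset=7
After 3 (read(4)): returned '0IV6', offset=11
After 4 (read(3)): returned '401', offset=14
After 5 (read(6)): returned 'O0D', offset=17
After 6 (seek(-5, END)): offset=12
After 7 (seek(7, SET)): offset=7
After 8 (seek(-17, END)): offset=0
After 9 (seek(-4, CUR)): offset=0
After 10 (read(7)): returned '2299RPZ', offset=7
After 11 (seek(+4, CUR)): offset=11
After 12 (seek(-8, END)): offset=9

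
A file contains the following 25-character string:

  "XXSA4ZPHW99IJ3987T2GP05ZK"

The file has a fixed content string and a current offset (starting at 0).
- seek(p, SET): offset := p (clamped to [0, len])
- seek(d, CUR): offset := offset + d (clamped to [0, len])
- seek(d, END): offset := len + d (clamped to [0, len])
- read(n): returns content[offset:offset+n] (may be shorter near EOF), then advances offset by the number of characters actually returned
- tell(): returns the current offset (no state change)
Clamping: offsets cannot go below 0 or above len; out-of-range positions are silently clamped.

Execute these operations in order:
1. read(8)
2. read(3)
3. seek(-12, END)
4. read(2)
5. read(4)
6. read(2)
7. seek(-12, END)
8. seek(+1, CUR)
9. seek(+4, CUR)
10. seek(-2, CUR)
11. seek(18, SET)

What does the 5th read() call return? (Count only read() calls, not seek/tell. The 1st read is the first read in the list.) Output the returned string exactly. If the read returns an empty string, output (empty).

Answer: GP

Derivation:
After 1 (read(8)): returned 'XXSA4ZPH', offset=8
After 2 (read(3)): returned 'W99', offset=11
After 3 (seek(-12, END)): offset=13
After 4 (read(2)): returned '39', offset=15
After 5 (read(4)): returned '87T2', offset=19
After 6 (read(2)): returned 'GP', offset=21
After 7 (seek(-12, END)): offset=13
After 8 (seek(+1, CUR)): offset=14
After 9 (seek(+4, CUR)): offset=18
After 10 (seek(-2, CUR)): offset=16
After 11 (seek(18, SET)): offset=18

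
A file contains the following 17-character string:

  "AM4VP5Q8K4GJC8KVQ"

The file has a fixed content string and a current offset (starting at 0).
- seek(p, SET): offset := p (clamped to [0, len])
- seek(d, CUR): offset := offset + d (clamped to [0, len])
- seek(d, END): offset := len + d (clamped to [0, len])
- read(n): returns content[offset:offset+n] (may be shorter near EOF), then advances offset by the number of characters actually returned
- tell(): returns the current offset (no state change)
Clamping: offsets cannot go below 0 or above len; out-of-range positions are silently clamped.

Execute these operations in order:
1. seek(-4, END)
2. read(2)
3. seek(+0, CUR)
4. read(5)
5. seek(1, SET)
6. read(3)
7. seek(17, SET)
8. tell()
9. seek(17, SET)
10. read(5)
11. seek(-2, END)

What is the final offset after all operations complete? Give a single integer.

After 1 (seek(-4, END)): offset=13
After 2 (read(2)): returned '8K', offset=15
After 3 (seek(+0, CUR)): offset=15
After 4 (read(5)): returned 'VQ', offset=17
After 5 (seek(1, SET)): offset=1
After 6 (read(3)): returned 'M4V', offset=4
After 7 (seek(17, SET)): offset=17
After 8 (tell()): offset=17
After 9 (seek(17, SET)): offset=17
After 10 (read(5)): returned '', offset=17
After 11 (seek(-2, END)): offset=15

Answer: 15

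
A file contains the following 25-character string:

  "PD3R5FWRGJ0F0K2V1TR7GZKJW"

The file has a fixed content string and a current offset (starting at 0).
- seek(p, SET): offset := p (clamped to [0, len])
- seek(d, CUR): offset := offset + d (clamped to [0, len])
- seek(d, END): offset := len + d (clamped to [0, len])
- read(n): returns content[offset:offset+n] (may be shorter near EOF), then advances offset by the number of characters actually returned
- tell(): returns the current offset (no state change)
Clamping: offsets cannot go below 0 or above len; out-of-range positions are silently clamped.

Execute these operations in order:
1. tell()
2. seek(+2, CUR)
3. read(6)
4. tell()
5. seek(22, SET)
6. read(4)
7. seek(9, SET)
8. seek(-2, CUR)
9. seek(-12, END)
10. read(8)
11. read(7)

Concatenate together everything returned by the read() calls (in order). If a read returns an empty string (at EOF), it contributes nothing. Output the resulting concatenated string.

After 1 (tell()): offset=0
After 2 (seek(+2, CUR)): offset=2
After 3 (read(6)): returned '3R5FWR', offset=8
After 4 (tell()): offset=8
After 5 (seek(22, SET)): offset=22
After 6 (read(4)): returned 'KJW', offset=25
After 7 (seek(9, SET)): offset=9
After 8 (seek(-2, CUR)): offset=7
After 9 (seek(-12, END)): offset=13
After 10 (read(8)): returned 'K2V1TR7G', offset=21
After 11 (read(7)): returned 'ZKJW', offset=25

Answer: 3R5FWRKJWK2V1TR7GZKJW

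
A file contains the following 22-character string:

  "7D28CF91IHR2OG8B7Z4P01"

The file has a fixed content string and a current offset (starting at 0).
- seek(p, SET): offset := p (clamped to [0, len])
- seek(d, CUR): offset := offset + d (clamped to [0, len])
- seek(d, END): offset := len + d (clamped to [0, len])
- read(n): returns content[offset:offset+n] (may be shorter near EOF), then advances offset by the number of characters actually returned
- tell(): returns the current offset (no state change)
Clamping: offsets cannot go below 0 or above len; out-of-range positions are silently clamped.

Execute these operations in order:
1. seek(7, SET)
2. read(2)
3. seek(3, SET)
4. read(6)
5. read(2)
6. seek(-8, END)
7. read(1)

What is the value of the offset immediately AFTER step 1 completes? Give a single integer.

Answer: 7

Derivation:
After 1 (seek(7, SET)): offset=7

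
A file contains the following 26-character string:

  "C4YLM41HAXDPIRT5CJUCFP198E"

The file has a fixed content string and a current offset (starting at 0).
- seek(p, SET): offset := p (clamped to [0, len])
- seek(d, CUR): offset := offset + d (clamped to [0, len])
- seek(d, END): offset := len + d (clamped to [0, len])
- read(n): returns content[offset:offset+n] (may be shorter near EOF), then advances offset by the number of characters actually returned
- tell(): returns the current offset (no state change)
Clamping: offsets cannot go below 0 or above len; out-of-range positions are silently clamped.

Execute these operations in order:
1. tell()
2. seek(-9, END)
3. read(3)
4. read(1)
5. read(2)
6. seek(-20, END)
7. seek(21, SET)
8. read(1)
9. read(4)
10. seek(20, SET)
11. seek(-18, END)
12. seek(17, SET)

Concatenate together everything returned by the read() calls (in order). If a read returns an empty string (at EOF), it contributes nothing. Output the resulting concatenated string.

Answer: JUCFP1P198E

Derivation:
After 1 (tell()): offset=0
After 2 (seek(-9, END)): offset=17
After 3 (read(3)): returned 'JUC', offset=20
After 4 (read(1)): returned 'F', offset=21
After 5 (read(2)): returned 'P1', offset=23
After 6 (seek(-20, END)): offset=6
After 7 (seek(21, SET)): offset=21
After 8 (read(1)): returned 'P', offset=22
After 9 (read(4)): returned '198E', offset=26
After 10 (seek(20, SET)): offset=20
After 11 (seek(-18, END)): offset=8
After 12 (seek(17, SET)): offset=17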